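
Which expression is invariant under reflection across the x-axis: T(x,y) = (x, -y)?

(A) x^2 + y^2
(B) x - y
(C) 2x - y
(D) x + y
A

The map is reflection across the x-axis: T(x,y) = (x, -y).
Substitute the transformed coordinates into each option and compare with the original:
(A) x^2 + y^2  ->  (x)^2 + (-y)^2 = x^2 + y^2   [equals x^2 + y^2: invariant]
(B) x - y  ->  (x) - (-y) = x + y   [differs from x - y: not invariant]
(C) 2x - y  ->  2(x) - (-y) = 2x + y   [differs from 2x - y: not invariant]
(D) x + y  ->  (x) + (-y) = x - y   [differs from x + y: not invariant]

Only option (A), x^2 + y^2, is unchanged by the transformation.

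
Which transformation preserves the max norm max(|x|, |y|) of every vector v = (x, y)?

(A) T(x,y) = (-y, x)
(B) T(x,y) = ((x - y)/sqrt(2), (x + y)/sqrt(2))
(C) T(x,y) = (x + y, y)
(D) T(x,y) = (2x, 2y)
A

A transformation preserves a norm if ||T(v)|| = ||v|| for every v; a single vector where the norm changes rules an option out.

(A) T(x,y) = (-y, x): preserves the norm -- it only permutes the coordinates and/or flips signs, which leaves max(|x|, |y|) unchanged.
(B) T(x,y) = ((x - y)/sqrt(2), (x + y)/sqrt(2)): v = (1, 0) has norm max(|1|, |0|) = 1, but T(v) = (sqrt(2)/2, sqrt(2)/2) has norm sqrt(2)/2 -- not preserved.
(C) T(x,y) = (x + y, y): v = (1, 1) has norm max(|1|, |1|) = 1, but T(v) = (2, 1) has norm 2 -- not preserved.
(D) T(x,y) = (2x, 2y): v = (1, 0) has norm max(|1|, |0|) = 1, but T(v) = (2, 0) has norm 2 -- not preserved.

Therefore the answer is (A).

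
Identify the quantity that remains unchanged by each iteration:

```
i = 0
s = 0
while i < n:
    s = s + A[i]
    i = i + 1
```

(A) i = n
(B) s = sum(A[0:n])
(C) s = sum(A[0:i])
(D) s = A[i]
C

A loop invariant must hold before the first iteration and be re-established by every execution of the body.

(C) s = sum(A[0:i]): Initially i = 0 and s = 0 = sum of the empty slice A[0:0]. If s = sum(A[0:i]) holds at the top of an iteration, the body sets s to sum(A[0:i]) + A[i] = sum(A[0:i+1]) and then i to i+1, so s = sum(A[0:i]) holds again. At exit i = n, giving s = sum(A[0:n]).

The other options fail:
(A) i = n: false initially (i = 0); it is the exit condition, not an invariant.
(B) s = sum(A[0:n]): false before the loop (s = 0, not the full sum) -- it only becomes true at exit.
(D) s = A[i]: after the first iteration s = A[0] but i = 1, so s = A[i] compares s with the wrong element (and fails in general).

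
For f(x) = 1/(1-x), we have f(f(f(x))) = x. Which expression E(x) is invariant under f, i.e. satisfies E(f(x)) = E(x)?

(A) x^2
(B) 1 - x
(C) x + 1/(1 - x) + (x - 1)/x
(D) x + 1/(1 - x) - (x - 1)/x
C

Replace x by f(x) = 1/(1 - x) in each option and simplify. As a quick numerical cross-check, also compare E(4) with E(f(4)) = E(-1/3).

(A) x^2  ->  (1/(1 - x))^2 = (x - 1)^(-2); check: E(4) = 16 but E(-1/3) = 1/9.   [not invariant]
(B) 1 - x  ->  1 - (1/(1 - x)) = x/(x - 1); check: E(4) = -3 but E(-1/3) = 4/3.   [not invariant]
(C) x + 1/(1 - x) + (x - 1)/x  ->  (1/(1 - x)) + 1/(1 - (1/(1 - x))) + ((1/(1 - x)) - 1)/(1/(1 - x)), which simplifies back to x + 1/(1 - x) + (x - 1)/x; check: E(4) = 53/12, E(-1/3) = 53/12.   [invariant]
(D) x + 1/(1 - x) - (x - 1)/x  ->  (1/(1 - x)) + 1/(1 - (1/(1 - x))) - ((1/(1 - x)) - 1)/(1/(1 - x)) = (x^2(1 - x) - x + (x - 1)^2)/(x(x - 1)); check: E(4) = 35/12 but E(-1/3) = -43/12.   [not invariant]

Only (C) is unchanged. Indeed f(f(x)) = 1/(1 - 1/(1-x)) = (1-x)/(-x) = (x-1)/x, so E(x) = x + f(x) + f(f(x)) is the sum over the whole 3-cycle; applying f just permutes the three terms cyclically (x -> f(x) -> f(f(x)) -> x), leaving the sum unchanged.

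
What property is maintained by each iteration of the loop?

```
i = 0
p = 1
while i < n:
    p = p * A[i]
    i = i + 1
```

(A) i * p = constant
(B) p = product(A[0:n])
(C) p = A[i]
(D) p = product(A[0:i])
D

A loop invariant must hold before the first iteration and be re-established by every execution of the body.

(D) p = product(A[0:i]): Initially i = 0 and p = 1 = product of the empty slice A[0:0]. If p = product(A[0:i]) holds at the top of an iteration, the body sets p to product(A[0:i]) * A[i] = product(A[0:i+1]) and then i to i+1, so the property is restored. At exit i = n, giving p = product(A[0:n]).

The other options fail:
(A) i * p = constant: initially i * p = 0, but after one iteration it is 1 * A[0], which is nonzero in general.
(B) p = product(A[0:n]): false before the loop (p = 1, not the full product) -- it only becomes true at exit.
(C) p = A[i]: after the first iteration p = A[0] but i = 1; in general p is a product of several elements, not a single one.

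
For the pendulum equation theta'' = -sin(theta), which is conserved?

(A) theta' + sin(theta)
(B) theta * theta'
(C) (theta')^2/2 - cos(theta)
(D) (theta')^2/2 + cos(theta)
C

A first integral I satisfies dI/dt = 0 along every solution. Differentiate each option and use the equation of motion:
(A) d/dt[theta' + sin(theta)] = theta'' + cos(theta) theta' = -sin(theta) + theta' cos(theta), not identically 0
(B) d/dt[theta * theta'] = (theta')^2 + theta theta'' = (theta')^2 - theta sin(theta), not identically 0
(C) d/dt[(theta')^2/2 - cos(theta)] = theta' theta'' + sin(theta) theta' = theta'(-sin(theta)) + theta' sin(theta) = 0
(D) d/dt[(theta')^2/2 + cos(theta)] = theta' theta'' - sin(theta) theta' = -2 theta' sin(theta), not identically 0

Only (C) has zero time-derivative. This is the total energy: kinetic (theta')^2/2 plus potential -cos(theta).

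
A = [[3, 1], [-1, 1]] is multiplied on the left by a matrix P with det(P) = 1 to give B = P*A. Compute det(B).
4

By the multiplicative property of determinants, det(B) = det(P*A) = det(P) * det(A) = det(A),
so the determinant is invariant under multiplication by any determinant-1 matrix; we just need det(A).

det(A) = (3)(1) - (1)(-1) = 3 - (-1) = 4

Therefore det(B) = 1 * 4 = 4.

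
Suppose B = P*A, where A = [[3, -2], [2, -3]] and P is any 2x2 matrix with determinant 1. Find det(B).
-5

By the multiplicative property of determinants, det(B) = det(P*A) = det(P) * det(A) = det(A),
so the determinant is invariant under multiplication by any determinant-1 matrix; we just need det(A).

det(A) = (3)(-3) - (-2)(2) = -9 - (-4) = -5

Therefore det(B) = 1 * (-5) = -5.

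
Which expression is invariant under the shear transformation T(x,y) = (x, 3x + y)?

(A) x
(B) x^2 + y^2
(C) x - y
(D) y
A

Under the shear T(x,y) = (x, 3x + y):
Substitute the transformed coordinates into each option and compare with the original:
(A) x  ->  (x) = x   [equals x: invariant]
(B) x^2 + y^2  ->  (x)^2 + (3x + y)^2 = 10x^2 + 6xy + y^2   [differs from x^2 + y^2: not invariant]
(C) x - y  ->  (x) - (3x + y) = -2x - y   [differs from x - y: not invariant]
(D) y  ->  (3x + y) = 3x + y   [differs from y: not invariant]

Only option (A), x, is unchanged by the transformation.
A vertical shear moves points parallel to the y-axis, so the x-coordinate (and any function of x alone) is unchanged.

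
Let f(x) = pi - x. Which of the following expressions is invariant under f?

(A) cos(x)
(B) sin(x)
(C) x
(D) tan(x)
B

For f(x) = pi - x:
sin(pi - x) = sin(x), so sine is invariant under this transformation.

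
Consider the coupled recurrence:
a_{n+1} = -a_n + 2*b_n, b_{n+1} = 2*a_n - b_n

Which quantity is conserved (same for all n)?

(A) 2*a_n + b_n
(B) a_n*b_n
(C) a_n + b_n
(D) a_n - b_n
C

Replace a_n by a_{n+1} = -a_n + 2*b_n and b_n by b_{n+1} = 2*a_n - b_n in each option and simplify:
(A) 2*a_n + b_n  ->  2*(-a_n + 2*b_n) + (2*a_n - b_n) = 3*b_n   [not conserved]
(B) a_n*b_n  ->  (-a_n + 2*b_n)*(2*a_n - b_n) = -2*a_n^2 + 5*a_n*b_n - 2*b_n^2   [not conserved]
(C) a_n + b_n  ->  (-a_n + 2*b_n) + (2*a_n - b_n) = a_n + b_n   [conserved]
(D) a_n - b_n  ->  (-a_n + 2*b_n) - (2*a_n - b_n) = -3*a_n + 3*b_n   [not conserved]

Only (C) a_n + b_n returns to itself after one step, so it is the conserved quantity.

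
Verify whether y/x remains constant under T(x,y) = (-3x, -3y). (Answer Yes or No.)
Yes

Substitute T(x,y) = (-3x, -3y) into the expression and compare with the original.

Original: y/x
After applying T: (-3y)/(-3x) = y/x

This is identical to the original y/x, so the expression is invariant.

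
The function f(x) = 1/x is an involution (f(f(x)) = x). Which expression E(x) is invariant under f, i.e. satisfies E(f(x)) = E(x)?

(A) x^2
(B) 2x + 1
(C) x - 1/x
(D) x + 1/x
D

Replace x by f(x) = 1/x in each option and simplify. As a quick numerical cross-check, also compare E(5) with E(f(5)) = E(1/5).

(A) x^2  ->  (1/x)^2 = x^(-2); check: E(5) = 25 but E(1/5) = 1/25.   [not invariant]
(B) 2x + 1  ->  2(1/x) + 1 = (x + 2)/x; check: E(5) = 11 but E(1/5) = 7/5.   [not invariant]
(C) x - 1/x  ->  (1/x) - 1/(1/x) = -x + 1/x; check: E(5) = 24/5 but E(1/5) = -24/5.   [not invariant]
(D) x + 1/x  ->  (1/x) + 1/(1/x), which simplifies back to x + 1/x; check: E(5) = 26/5, E(1/5) = 26/5.   [invariant]

Only (D) is unchanged. E is symmetric under swapping x with f(x) = 1/x, which is exactly what an involution does.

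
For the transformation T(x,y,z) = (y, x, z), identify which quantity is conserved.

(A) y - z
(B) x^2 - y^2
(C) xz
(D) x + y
D

Apply T(x,y,z) = (y, x, z) to each option, i.e. replace (x, y, z) by the transformed coordinates.
Substitute the transformed coordinates into each option and compare with the original:
(A) y - z  ->  (x) - (z) = x - z   [differs from y - z: not invariant]
(B) x^2 - y^2  ->  (y)^2 - (x)^2 = -x^2 + y^2   [differs from x^2 - y^2: not invariant]
(C) xz  ->  (y)(z) = yz   [differs from xz: not invariant]
(D) x + y  ->  (y) + (x) = x + y   [equals x + y: invariant]

Only option (D), x + y, is unchanged by the transformation.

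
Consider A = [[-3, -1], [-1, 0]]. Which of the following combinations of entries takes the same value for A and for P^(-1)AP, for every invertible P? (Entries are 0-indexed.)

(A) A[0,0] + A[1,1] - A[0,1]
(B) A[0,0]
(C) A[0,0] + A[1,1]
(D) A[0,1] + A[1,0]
C

A[0,0] + A[1,1] is the trace of A. By the cyclic property of the trace, tr(P^(-1)AP) = tr(APP^(-1)) = tr(A), so it is the same for every matrix similar to A.

The other combinations are not similarity invariants. For example, take P = [[1, 2], [0, 1]] (det P = 1), so P^(-1) = [[1, -2], [0, 1]] and
B = P^(-1)AP = [[-1, -3], [-1, -2]].
Evaluating each option on A and on B:
(A) A[0,0] + A[1,1] - A[0,1]: -2 for A, 0 for B -> changes
(B) A[0,0]: -3 for A, -1 for B -> changes
(C) A[0,0] + A[1,1]: -3 for A, -3 for B -> unchanged
(D) A[0,1] + A[1,0]: -2 for A, -4 for B -> changes

Only (C) A[0,0] + A[1,1] = -3 survives (and it does so for every P, not just this one), so it is the invariant.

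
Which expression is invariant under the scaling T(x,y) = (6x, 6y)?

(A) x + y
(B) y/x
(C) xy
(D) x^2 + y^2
B

Under the uniform scaling T(x,y) = (6x, 6y):
Substitute the transformed coordinates into each option and compare with the original:
(A) x + y  ->  (6x) + (6y) = 6x + 6y   [differs from x + y: not invariant]
(B) y/x  ->  (6y)/(6x) = y/x   [equals y/x: invariant]
(C) xy  ->  (6x)(6y) = 36xy   [differs from xy: not invariant]
(D) x^2 + y^2  ->  (6x)^2 + (6y)^2 = 36x^2 + 36y^2   [differs from x^2 + y^2: not invariant]

Only option (B), y/x, is unchanged by the transformation.
The common factor 6 cancels in a ratio of coordinates, while sums, products and sums of squares pick up factors of 6 or 36.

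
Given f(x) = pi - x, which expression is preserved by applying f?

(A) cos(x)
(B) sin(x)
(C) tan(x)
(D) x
B

For f(x) = pi - x:
sin(pi - x) = sin(x), so sine is invariant under this transformation.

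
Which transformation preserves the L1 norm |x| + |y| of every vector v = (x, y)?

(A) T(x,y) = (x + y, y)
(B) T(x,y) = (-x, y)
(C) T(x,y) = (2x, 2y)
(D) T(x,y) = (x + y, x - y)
B

A transformation preserves a norm if ||T(v)|| = ||v|| for every v; a single vector where the norm changes rules an option out.

(A) T(x,y) = (x + y, y): v = (0, 1) has norm |0| + |1| = 1, but T(v) = (1, 1) has norm 2 -- not preserved.
(B) T(x,y) = (-x, y): preserves the norm -- it only permutes the coordinates and/or flips signs, which leaves |x| + |y| unchanged.
(C) T(x,y) = (2x, 2y): v = (1, 0) has norm |1| + |0| = 1, but T(v) = (2, 0) has norm 2 -- not preserved.
(D) T(x,y) = (x + y, x - y): v = (1, 0) has norm |1| + |0| = 1, but T(v) = (1, 1) has norm 2 -- not preserved.

Therefore the answer is (B).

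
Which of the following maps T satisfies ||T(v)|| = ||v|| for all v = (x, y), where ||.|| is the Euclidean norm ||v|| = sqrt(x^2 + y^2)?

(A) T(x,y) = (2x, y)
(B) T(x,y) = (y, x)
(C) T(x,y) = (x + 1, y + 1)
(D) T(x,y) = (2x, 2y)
B

A transformation preserves a norm if ||T(v)|| = ||v|| for every v; a single vector where the norm changes rules an option out.

(A) T(x,y) = (2x, y): v = (1, 0) has norm sqrt((1)^2 + (0)^2) = 1, but T(v) = (2, 0) has norm 2 -- not preserved.
(B) T(x,y) = (y, x): preserves the norm -- it is an orthogonal map (a rotation/reflection), and (y)^2 + (x)^2 simplifies to x^2 + y^2.
(C) T(x,y) = (x + 1, y + 1): v = (1, 0) has norm sqrt((1)^2 + (0)^2) = 1, but T(v) = (2, 1) has norm sqrt(5) -- not preserved.
(D) T(x,y) = (2x, 2y): v = (1, 0) has norm sqrt((1)^2 + (0)^2) = 1, but T(v) = (2, 0) has norm 2 -- not preserved.

Therefore the answer is (B).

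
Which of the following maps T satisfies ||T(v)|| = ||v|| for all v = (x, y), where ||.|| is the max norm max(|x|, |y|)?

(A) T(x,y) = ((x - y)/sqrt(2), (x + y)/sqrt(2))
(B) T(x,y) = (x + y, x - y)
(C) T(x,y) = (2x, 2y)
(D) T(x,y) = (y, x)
D

A transformation preserves a norm if ||T(v)|| = ||v|| for every v; a single vector where the norm changes rules an option out.

(A) T(x,y) = ((x - y)/sqrt(2), (x + y)/sqrt(2)): v = (1, 0) has norm max(|1|, |0|) = 1, but T(v) = (sqrt(2)/2, sqrt(2)/2) has norm sqrt(2)/2 -- not preserved.
(B) T(x,y) = (x + y, x - y): v = (1, 1) has norm max(|1|, |1|) = 1, but T(v) = (2, 0) has norm 2 -- not preserved.
(C) T(x,y) = (2x, 2y): v = (1, 0) has norm max(|1|, |0|) = 1, but T(v) = (2, 0) has norm 2 -- not preserved.
(D) T(x,y) = (y, x): preserves the norm -- it only permutes the coordinates and/or flips signs, which leaves max(|x|, |y|) unchanged.

Therefore the answer is (D).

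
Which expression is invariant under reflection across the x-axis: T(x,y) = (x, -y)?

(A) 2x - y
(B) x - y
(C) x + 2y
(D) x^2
D

The map is reflection across the x-axis: T(x,y) = (x, -y).
Substitute the transformed coordinates into each option and compare with the original:
(A) 2x - y  ->  2(x) - (-y) = 2x + y   [differs from 2x - y: not invariant]
(B) x - y  ->  (x) - (-y) = x + y   [differs from x - y: not invariant]
(C) x + 2y  ->  (x) + 2(-y) = x - 2y   [differs from x + 2y: not invariant]
(D) x^2  ->  (x)^2 = x^2   [equals x^2: invariant]

Only option (D), x^2, is unchanged by the transformation.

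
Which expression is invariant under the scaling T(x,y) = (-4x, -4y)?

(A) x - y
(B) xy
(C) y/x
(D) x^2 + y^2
C

Under the uniform scaling T(x,y) = (-4x, -4y):
Substitute the transformed coordinates into each option and compare with the original:
(A) x - y  ->  (-4x) - (-4y) = -4x + 4y   [differs from x - y: not invariant]
(B) xy  ->  (-4x)(-4y) = 16xy   [differs from xy: not invariant]
(C) y/x  ->  (-4y)/(-4x) = y/x   [equals y/x: invariant]
(D) x^2 + y^2  ->  (-4x)^2 + (-4y)^2 = 16x^2 + 16y^2   [differs from x^2 + y^2: not invariant]

Only option (C), y/x, is unchanged by the transformation.
The common factor -4 cancels in a ratio of coordinates, while sums, products and sums of squares pick up factors of -4 or 16.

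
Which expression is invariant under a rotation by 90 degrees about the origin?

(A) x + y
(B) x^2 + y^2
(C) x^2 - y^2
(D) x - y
B

A rotation by 90 degrees sends (x, y) to (-y, x).
Substitute the transformed coordinates into each option and compare with the original:
(A) x + y  ->  (-y) + (x) = x - y   [differs from x + y: not invariant]
(B) x^2 + y^2  ->  (-y)^2 + (x)^2 = x^2 + y^2   [equals x^2 + y^2: invariant]
(C) x^2 - y^2  ->  (-y)^2 - (x)^2 = -x^2 + y^2   [differs from x^2 - y^2: not invariant]
(D) x - y  ->  (-y) - (x) = -x - y   [differs from x - y: not invariant]

Only option (B), x^2 + y^2, is unchanged by the transformation.
Geometrically, x^2 + y^2 is the squared distance from the origin, which every rotation about the origin preserves.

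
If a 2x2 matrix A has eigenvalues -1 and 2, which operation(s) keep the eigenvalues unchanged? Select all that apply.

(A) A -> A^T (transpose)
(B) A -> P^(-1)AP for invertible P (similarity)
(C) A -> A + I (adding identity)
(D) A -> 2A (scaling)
A and B

Eigenvalues are preserved by:
1. Similarity transformations: A -> P^(-1)AP (same characteristic polynomial)
2. Transpose: A^T has the same eigenvalues as A

Eigenvalues are NOT preserved by:
- Adding identity: eigenvalues become -1+1, 2+1
- Scaling: eigenvalues become -2, 4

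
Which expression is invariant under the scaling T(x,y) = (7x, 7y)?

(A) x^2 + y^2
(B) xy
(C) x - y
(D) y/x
D

Under the uniform scaling T(x,y) = (7x, 7y):
Substitute the transformed coordinates into each option and compare with the original:
(A) x^2 + y^2  ->  (7x)^2 + (7y)^2 = 49x^2 + 49y^2   [differs from x^2 + y^2: not invariant]
(B) xy  ->  (7x)(7y) = 49xy   [differs from xy: not invariant]
(C) x - y  ->  (7x) - (7y) = 7x - 7y   [differs from x - y: not invariant]
(D) y/x  ->  (7y)/(7x) = y/x   [equals y/x: invariant]

Only option (D), y/x, is unchanged by the transformation.
The common factor 7 cancels in a ratio of coordinates, while sums, products and sums of squares pick up factors of 7 or 49.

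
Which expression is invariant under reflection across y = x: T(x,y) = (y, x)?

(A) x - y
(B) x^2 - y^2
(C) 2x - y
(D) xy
D

The map is reflection across y = x: T(x,y) = (y, x).
Substitute the transformed coordinates into each option and compare with the original:
(A) x - y  ->  (y) - (x) = -x + y   [differs from x - y: not invariant]
(B) x^2 - y^2  ->  (y)^2 - (x)^2 = -x^2 + y^2   [differs from x^2 - y^2: not invariant]
(C) 2x - y  ->  2(y) - (x) = -x + 2y   [differs from 2x - y: not invariant]
(D) xy  ->  (y)(x) = xy   [equals xy: invariant]

Only option (D), xy, is unchanged by the transformation.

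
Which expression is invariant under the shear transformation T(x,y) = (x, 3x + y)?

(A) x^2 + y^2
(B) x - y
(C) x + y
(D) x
D

Under the shear T(x,y) = (x, 3x + y):
Substitute the transformed coordinates into each option and compare with the original:
(A) x^2 + y^2  ->  (x)^2 + (3x + y)^2 = 10x^2 + 6xy + y^2   [differs from x^2 + y^2: not invariant]
(B) x - y  ->  (x) - (3x + y) = -2x - y   [differs from x - y: not invariant]
(C) x + y  ->  (x) + (3x + y) = 4x + y   [differs from x + y: not invariant]
(D) x  ->  (x) = x   [equals x: invariant]

Only option (D), x, is unchanged by the transformation.
A vertical shear moves points parallel to the y-axis, so the x-coordinate (and any function of x alone) is unchanged.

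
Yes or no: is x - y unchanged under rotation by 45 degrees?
No

Applying rotation by 45 degrees: x' = x*cos(45 degrees) - y*sin(45 degrees) = sqrt(2)x/2 - sqrt(2)y/2, y' = x*sin(45 degrees) + y*cos(45 degrees) = sqrt(2)x/2 + sqrt(2)y/2

Substituting into x - y:
(sqrt(2)x/2 - sqrt(2)y/2) - (sqrt(2)x/2 + sqrt(2)y/2)
= -sqrt(2)y

This differs from the original expression x - y, so it is NOT invariant.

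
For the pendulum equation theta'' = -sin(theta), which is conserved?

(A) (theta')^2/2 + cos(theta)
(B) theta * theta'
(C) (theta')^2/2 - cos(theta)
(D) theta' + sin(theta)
C

A first integral I satisfies dI/dt = 0 along every solution. Differentiate each option and use the equation of motion:
(A) d/dt[(theta')^2/2 + cos(theta)] = theta' theta'' - sin(theta) theta' = -2 theta' sin(theta), not identically 0
(B) d/dt[theta * theta'] = (theta')^2 + theta theta'' = (theta')^2 - theta sin(theta), not identically 0
(C) d/dt[(theta')^2/2 - cos(theta)] = theta' theta'' + sin(theta) theta' = theta'(-sin(theta)) + theta' sin(theta) = 0
(D) d/dt[theta' + sin(theta)] = theta'' + cos(theta) theta' = -sin(theta) + theta' cos(theta), not identically 0

Only (C) has zero time-derivative. This is the total energy: kinetic (theta')^2/2 plus potential -cos(theta).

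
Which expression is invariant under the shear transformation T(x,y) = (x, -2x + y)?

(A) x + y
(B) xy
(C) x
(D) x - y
C

Under the shear T(x,y) = (x, -2x + y):
Substitute the transformed coordinates into each option and compare with the original:
(A) x + y  ->  (x) + (-2x + y) = -x + y   [differs from x + y: not invariant]
(B) xy  ->  (x)(-2x + y) = -2x^2 + xy   [differs from xy: not invariant]
(C) x  ->  (x) = x   [equals x: invariant]
(D) x - y  ->  (x) - (-2x + y) = 3x - y   [differs from x - y: not invariant]

Only option (C), x, is unchanged by the transformation.
A vertical shear moves points parallel to the y-axis, so the x-coordinate (and any function of x alone) is unchanged.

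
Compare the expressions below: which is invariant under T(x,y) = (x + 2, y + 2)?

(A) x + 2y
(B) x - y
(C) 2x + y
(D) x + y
B

An expression E(x,y) is invariant under T if E(T(x,y)) = E(x,y). Here T(x,y) = (x + 2, y + 2).
Substitute the transformed coordinates into each option and compare with the original:
(A) x + 2y  ->  (x + 2) + 2(y + 2) = x + 2y + 6   [differs from x + 2y: not invariant]
(B) x - y  ->  (x + 2) - (y + 2) = x - y   [equals x - y: invariant]
(C) 2x + y  ->  2(x + 2) + (y + 2) = 2x + y + 6   [differs from 2x + y: not invariant]
(D) x + y  ->  (x + 2) + (y + 2) = x + y + 4   [differs from x + y: not invariant]

Only option (B), x - y, is unchanged by the transformation.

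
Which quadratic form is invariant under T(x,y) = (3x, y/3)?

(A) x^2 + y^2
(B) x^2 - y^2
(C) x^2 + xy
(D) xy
D

T multiplies x by 3 and divides y by 3.
Substitute the transformed coordinates into each option and compare with the original:
(A) x^2 + y^2  ->  (3x)^2 + (y/3)^2 = 9x^2 + y^2/9   [differs from x^2 + y^2: not invariant]
(B) x^2 - y^2  ->  (3x)^2 - (y/3)^2 = 9x^2 - y^2/9   [differs from x^2 - y^2: not invariant]
(C) x^2 + xy  ->  (3x)^2 + (3x)(y/3) = 9x^2 + xy   [differs from x^2 + xy: not invariant]
(D) xy  ->  (3x)(y/3) = xy   [equals xy: invariant]

Only option (D), xy, is unchanged by the transformation.
The factors 3 and 1/3 cancel only in the pure product xy.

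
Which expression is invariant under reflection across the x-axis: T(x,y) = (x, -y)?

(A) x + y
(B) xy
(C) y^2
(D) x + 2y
C

The map is reflection across the x-axis: T(x,y) = (x, -y).
Substitute the transformed coordinates into each option and compare with the original:
(A) x + y  ->  (x) + (-y) = x - y   [differs from x + y: not invariant]
(B) xy  ->  (x)(-y) = -xy   [differs from xy: not invariant]
(C) y^2  ->  (-y)^2 = y^2   [equals y^2: invariant]
(D) x + 2y  ->  (x) + 2(-y) = x - 2y   [differs from x + 2y: not invariant]

Only option (C), y^2, is unchanged by the transformation.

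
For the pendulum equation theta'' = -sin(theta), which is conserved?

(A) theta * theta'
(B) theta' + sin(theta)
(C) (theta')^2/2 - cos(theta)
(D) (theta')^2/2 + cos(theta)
C

A first integral I satisfies dI/dt = 0 along every solution. Differentiate each option and use the equation of motion:
(A) d/dt[theta * theta'] = (theta')^2 + theta theta'' = (theta')^2 - theta sin(theta), not identically 0
(B) d/dt[theta' + sin(theta)] = theta'' + cos(theta) theta' = -sin(theta) + theta' cos(theta), not identically 0
(C) d/dt[(theta')^2/2 - cos(theta)] = theta' theta'' + sin(theta) theta' = theta'(-sin(theta)) + theta' sin(theta) = 0
(D) d/dt[(theta')^2/2 + cos(theta)] = theta' theta'' - sin(theta) theta' = -2 theta' sin(theta), not identically 0

Only (C) has zero time-derivative. This is the total energy: kinetic (theta')^2/2 plus potential -cos(theta).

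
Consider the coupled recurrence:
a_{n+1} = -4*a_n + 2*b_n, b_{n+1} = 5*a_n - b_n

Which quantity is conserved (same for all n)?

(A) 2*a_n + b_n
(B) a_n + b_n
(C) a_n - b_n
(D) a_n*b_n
B

Replace a_n by a_{n+1} = -4*a_n + 2*b_n and b_n by b_{n+1} = 5*a_n - b_n in each option and simplify:
(A) 2*a_n + b_n  ->  2*(-4*a_n + 2*b_n) + (5*a_n - b_n) = -3*a_n + 3*b_n   [not conserved]
(B) a_n + b_n  ->  (-4*a_n + 2*b_n) + (5*a_n - b_n) = a_n + b_n   [conserved]
(C) a_n - b_n  ->  (-4*a_n + 2*b_n) - (5*a_n - b_n) = -9*a_n + 3*b_n   [not conserved]
(D) a_n*b_n  ->  (-4*a_n + 2*b_n)*(5*a_n - b_n) = -20*a_n^2 + 14*a_n*b_n - 2*b_n^2   [not conserved]

Only (B) a_n + b_n returns to itself after one step, so it is the conserved quantity.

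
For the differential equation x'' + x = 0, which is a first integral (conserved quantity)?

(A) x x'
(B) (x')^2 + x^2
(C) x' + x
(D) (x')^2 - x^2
B

A first integral I satisfies dI/dt = 0 along every solution. Differentiate each option and use the equation of motion:
(A) d/dt[x x'] = (x')^2 + x x'' = (x')^2 - x^2, not identically 0
(B) d/dt[(x')^2 + x^2] = 2x'x'' + 2x x' = 2x'(-x) + 2x x' = 0
(C) d/dt[x' + x] = x'' + x' = -x + x', not identically 0
(D) d/dt[(x')^2 - x^2] = 2x'x'' - 2x x' = -4x x', not identically 0

Only (B) has zero time-derivative. So the energy-like quantity (x')^2 + x^2 is the first integral.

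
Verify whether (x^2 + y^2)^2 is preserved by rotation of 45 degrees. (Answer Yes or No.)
Yes

Applying rotation by 45 degrees: x' = x*cos(45 degrees) - y*sin(45 degrees) = sqrt(2)x/2 - sqrt(2)y/2, y' = x*sin(45 degrees) + y*cos(45 degrees) = sqrt(2)x/2 + sqrt(2)y/2

Substituting into (x^2 + y^2)^2:
((sqrt(2)x/2 - sqrt(2)y/2)^2 + (sqrt(2)x/2 + sqrt(2)y/2)^2)^2
= x^4 + 2x^2y^2 + y^4 = (x^2 + y^2)^2

This equals the original expression (x^2 + y^2)^2, so it IS invariant.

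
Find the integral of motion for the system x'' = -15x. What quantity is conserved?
E = (x')^2 + 15x^2

Multiply the equation by x':
x' * x'' = -15x * x'
The left side is d/dt[(x')^2/2] and the right side is d/dt[-15x^2/2], so
d/dt[(x')^2/2 + 15x^2/2] = 0, i.e. (x')^2/2 + 15x^2/2 = constant.
Multiplying by 2, the integral of motion is E = (x')^2 + 15x^2.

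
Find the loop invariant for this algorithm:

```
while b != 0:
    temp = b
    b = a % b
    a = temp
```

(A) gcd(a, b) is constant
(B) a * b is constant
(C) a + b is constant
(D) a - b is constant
A

A loop invariant must hold before the first iteration and be re-established by every execution of the body.

(A) gcd(a, b) is constant: One iteration replaces (a, b) by (b, a mod b). Since a mod b = a - q*b for an integer q, any common divisor of a and b divides b and a mod b, and conversely; hence gcd(b, a mod b) = gcd(a, b). For instance (13, 5) -> (5, 3) keeps gcd = 1. At exit b = 0 and a = gcd of the original inputs.

The other options fail:
(B) a * b is constant: e.g. (a, b) = (13, 5) -> (5, 3): the product goes from 65 to 15.
(C) a + b is constant: e.g. (a, b) = (13, 5) -> (5, 3): the sum goes from 18 to 8.
(D) a - b is constant: e.g. (a, b) = (13, 5) -> (5, 3): the difference goes from 8 to 2.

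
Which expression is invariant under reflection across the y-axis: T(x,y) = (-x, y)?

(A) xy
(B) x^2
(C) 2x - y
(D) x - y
B

The map is reflection across the y-axis: T(x,y) = (-x, y).
Substitute the transformed coordinates into each option and compare with the original:
(A) xy  ->  (-x)(y) = -xy   [differs from xy: not invariant]
(B) x^2  ->  (-x)^2 = x^2   [equals x^2: invariant]
(C) 2x - y  ->  2(-x) - (y) = -2x - y   [differs from 2x - y: not invariant]
(D) x - y  ->  (-x) - (y) = -x - y   [differs from x - y: not invariant]

Only option (B), x^2, is unchanged by the transformation.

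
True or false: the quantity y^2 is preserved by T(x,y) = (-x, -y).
True

Substitute T(x,y) = (-x, -y) into the expression and compare with the original.

Original: y^2
After applying T: (-y)^2 = y^2

This is identical to the original y^2, so the expression is invariant.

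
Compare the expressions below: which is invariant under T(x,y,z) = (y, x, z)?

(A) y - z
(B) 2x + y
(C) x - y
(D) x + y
D

Apply T(x,y,z) = (y, x, z) to each option, i.e. replace (x, y, z) by the transformed coordinates.
Substitute the transformed coordinates into each option and compare with the original:
(A) y - z  ->  (x) - (z) = x - z   [differs from y - z: not invariant]
(B) 2x + y  ->  2(y) + (x) = x + 2y   [differs from 2x + y: not invariant]
(C) x - y  ->  (y) - (x) = -x + y   [differs from x - y: not invariant]
(D) x + y  ->  (y) + (x) = x + y   [equals x + y: invariant]

Only option (D), x + y, is unchanged by the transformation.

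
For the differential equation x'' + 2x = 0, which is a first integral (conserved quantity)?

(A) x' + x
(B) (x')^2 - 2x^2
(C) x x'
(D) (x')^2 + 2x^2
D

A first integral I satisfies dI/dt = 0 along every solution. Differentiate each option and use the equation of motion:
(A) d/dt[x' + x] = x'' + x' = -2x + x', not identically 0
(B) d/dt[(x')^2 - 2x^2] = 2x'x'' - 4x x' = -8x x', not identically 0
(C) d/dt[x x'] = (x')^2 + x x'' = (x')^2 - 2x^2, not identically 0
(D) d/dt[(x')^2 + 2x^2] = 2x'x'' + 4x x' = 2x'(-2x) + 4x x' = 0

Only (D) has zero time-derivative. So the energy-like quantity (x')^2 + 2x^2 is the first integral.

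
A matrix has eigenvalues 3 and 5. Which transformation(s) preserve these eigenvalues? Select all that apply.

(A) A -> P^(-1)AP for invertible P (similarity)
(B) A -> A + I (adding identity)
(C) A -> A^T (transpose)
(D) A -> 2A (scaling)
A and C

Eigenvalues are preserved by:
1. Similarity transformations: A -> P^(-1)AP (same characteristic polynomial)
2. Transpose: A^T has the same eigenvalues as A

Eigenvalues are NOT preserved by:
- Adding identity: eigenvalues become 3+1, 5+1
- Scaling: eigenvalues become 6, 10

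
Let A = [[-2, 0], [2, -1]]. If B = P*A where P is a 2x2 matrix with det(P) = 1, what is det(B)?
2

By the multiplicative property of determinants, det(B) = det(P*A) = det(P) * det(A) = det(A),
so the determinant is invariant under multiplication by any determinant-1 matrix; we just need det(A).

det(A) = (-2)(-1) - (0)(2) = 2 - 0 = 2

Therefore det(B) = 1 * 2 = 2.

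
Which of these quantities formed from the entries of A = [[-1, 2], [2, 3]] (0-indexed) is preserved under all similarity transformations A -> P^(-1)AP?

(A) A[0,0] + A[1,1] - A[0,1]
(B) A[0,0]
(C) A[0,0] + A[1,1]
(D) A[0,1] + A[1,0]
C

A[0,0] + A[1,1] is the trace of A. By the cyclic property of the trace, tr(P^(-1)AP) = tr(APP^(-1)) = tr(A), so it is the same for every matrix similar to A.

The other combinations are not similarity invariants. For example, take P = [[1, 1], [0, 1]] (det P = 1), so P^(-1) = [[1, -1], [0, 1]] and
B = P^(-1)AP = [[-3, -4], [2, 5]].
Evaluating each option on A and on B:
(A) A[0,0] + A[1,1] - A[0,1]: 0 for A, 6 for B -> changes
(B) A[0,0]: -1 for A, -3 for B -> changes
(C) A[0,0] + A[1,1]: 2 for A, 2 for B -> unchanged
(D) A[0,1] + A[1,0]: 4 for A, -2 for B -> changes

Only (C) A[0,0] + A[1,1] = 2 survives (and it does so for every P, not just this one), so it is the invariant.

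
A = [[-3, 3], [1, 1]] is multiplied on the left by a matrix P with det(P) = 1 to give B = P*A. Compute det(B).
-6

By the multiplicative property of determinants, det(B) = det(P*A) = det(P) * det(A) = det(A),
so the determinant is invariant under multiplication by any determinant-1 matrix; we just need det(A).

det(A) = (-3)(1) - (3)(1) = -3 - 3 = -6

Therefore det(B) = 1 * (-6) = -6.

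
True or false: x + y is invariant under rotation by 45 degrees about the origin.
False

Applying rotation by 45 degrees: x' = x*cos(45 degrees) - y*sin(45 degrees) = sqrt(2)x/2 - sqrt(2)y/2, y' = x*sin(45 degrees) + y*cos(45 degrees) = sqrt(2)x/2 + sqrt(2)y/2

Substituting into x + y:
(sqrt(2)x/2 - sqrt(2)y/2) + (sqrt(2)x/2 + sqrt(2)y/2)
= sqrt(2)x

This differs from the original expression x + y, so it is NOT invariant.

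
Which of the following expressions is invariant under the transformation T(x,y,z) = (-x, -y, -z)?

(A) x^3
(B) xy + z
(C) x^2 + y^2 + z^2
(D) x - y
C

Apply T(x,y,z) = (-x, -y, -z) to each option, i.e. replace (x, y, z) by the transformed coordinates.
Substitute the transformed coordinates into each option and compare with the original:
(A) x^3  ->  (-x)^3 = -x^3   [differs from x^3: not invariant]
(B) xy + z  ->  (-x)(-y) + (-z) = xy - z   [differs from xy + z: not invariant]
(C) x^2 + y^2 + z^2  ->  (-x)^2 + (-y)^2 + (-z)^2 = x^2 + y^2 + z^2   [equals x^2 + y^2 + z^2: invariant]
(D) x - y  ->  (-x) - (-y) = -x + y   [differs from x - y: not invariant]

Only option (C), x^2 + y^2 + z^2, is unchanged by the transformation.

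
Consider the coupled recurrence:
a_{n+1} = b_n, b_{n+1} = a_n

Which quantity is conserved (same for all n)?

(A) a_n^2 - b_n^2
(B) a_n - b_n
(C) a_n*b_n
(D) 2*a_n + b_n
C

Replace a_n by a_{n+1} = b_n and b_n by b_{n+1} = a_n in each option and simplify:
(A) a_n^2 - b_n^2  ->  (b_n)^2 - (a_n)^2 = -a_n^2 + b_n^2   [not conserved]
(B) a_n - b_n  ->  (b_n) - (a_n) = -a_n + b_n   [not conserved]
(C) a_n*b_n  ->  (b_n)*(a_n) = a_n*b_n   [conserved]
(D) 2*a_n + b_n  ->  2*(b_n) + (a_n) = a_n + 2*b_n   [not conserved]

Only (C) a_n*b_n returns to itself after one step, so it is the conserved quantity.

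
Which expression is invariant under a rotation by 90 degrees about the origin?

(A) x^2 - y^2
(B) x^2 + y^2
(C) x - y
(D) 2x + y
B

A rotation by 90 degrees sends (x, y) to (-y, x).
Substitute the transformed coordinates into each option and compare with the original:
(A) x^2 - y^2  ->  (-y)^2 - (x)^2 = -x^2 + y^2   [differs from x^2 - y^2: not invariant]
(B) x^2 + y^2  ->  (-y)^2 + (x)^2 = x^2 + y^2   [equals x^2 + y^2: invariant]
(C) x - y  ->  (-y) - (x) = -x - y   [differs from x - y: not invariant]
(D) 2x + y  ->  2(-y) + (x) = x - 2y   [differs from 2x + y: not invariant]

Only option (B), x^2 + y^2, is unchanged by the transformation.
Geometrically, x^2 + y^2 is the squared distance from the origin, which every rotation about the origin preserves.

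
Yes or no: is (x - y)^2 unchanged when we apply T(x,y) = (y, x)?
Yes

Substitute T(x,y) = (y, x) into the expression and compare with the original.

Original: (x - y)^2
After applying T: ((y) - (x))^2 = x^2 - 2xy + y^2

This is identical to the original (x - y)^2, so the expression is invariant.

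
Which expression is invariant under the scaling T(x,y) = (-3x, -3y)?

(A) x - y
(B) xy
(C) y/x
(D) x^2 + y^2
C

Under the uniform scaling T(x,y) = (-3x, -3y):
Substitute the transformed coordinates into each option and compare with the original:
(A) x - y  ->  (-3x) - (-3y) = -3x + 3y   [differs from x - y: not invariant]
(B) xy  ->  (-3x)(-3y) = 9xy   [differs from xy: not invariant]
(C) y/x  ->  (-3y)/(-3x) = y/x   [equals y/x: invariant]
(D) x^2 + y^2  ->  (-3x)^2 + (-3y)^2 = 9x^2 + 9y^2   [differs from x^2 + y^2: not invariant]

Only option (C), y/x, is unchanged by the transformation.
The common factor -3 cancels in a ratio of coordinates, while sums, products and sums of squares pick up factors of -3 or 9.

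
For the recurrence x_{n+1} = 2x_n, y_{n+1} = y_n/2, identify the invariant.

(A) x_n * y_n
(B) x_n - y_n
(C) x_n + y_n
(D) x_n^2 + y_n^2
A

For the recurrence x_{n+1} = 2x_n, y_{n+1} = y_n/2:

x_{n+1} * y_{n+1} = (2x_n) * (y_n/2) = x_n * y_n
The product is conserved.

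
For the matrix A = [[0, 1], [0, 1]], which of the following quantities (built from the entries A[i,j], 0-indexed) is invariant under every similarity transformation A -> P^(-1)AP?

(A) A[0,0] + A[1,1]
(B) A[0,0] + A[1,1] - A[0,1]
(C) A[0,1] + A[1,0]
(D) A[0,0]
A

A[0,0] + A[1,1] is the trace of A. By the cyclic property of the trace, tr(P^(-1)AP) = tr(APP^(-1)) = tr(A), so it is the same for every matrix similar to A.

The other combinations are not similarity invariants. For example, take P = [[1, 1], [1, 2]] (det P = 1), so P^(-1) = [[2, -1], [-1, 1]] and
B = P^(-1)AP = [[1, 2], [0, 0]].
Evaluating each option on A and on B:
(A) A[0,0] + A[1,1]: 1 for A, 1 for B -> unchanged
(B) A[0,0] + A[1,1] - A[0,1]: 0 for A, -1 for B -> changes
(C) A[0,1] + A[1,0]: 1 for A, 2 for B -> changes
(D) A[0,0]: 0 for A, 1 for B -> changes

Only (A) A[0,0] + A[1,1] = 1 survives (and it does so for every P, not just this one), so it is the invariant.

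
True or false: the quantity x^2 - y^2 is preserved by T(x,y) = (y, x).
False

Substitute T(x,y) = (y, x) into the expression and compare with the original.

Original: x^2 - y^2
After applying T: (y)^2 - (x)^2 = -x^2 + y^2

This differs from the original x^2 - y^2 (difference: -2x^2 + 2y^2), so the expression is NOT invariant.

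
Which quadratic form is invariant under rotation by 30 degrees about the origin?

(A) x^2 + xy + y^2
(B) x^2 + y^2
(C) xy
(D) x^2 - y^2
B

Rotation by 30 degrees sends (x, y) to (sqrt(3)x/2 - y/2, x/2 + sqrt(3)y/2).
Substitute the transformed coordinates into each option and compare with the original:
(A) x^2 + xy + y^2  ->  (sqrt(3)x/2 - y/2)^2 + (sqrt(3)x/2 - y/2)(x/2 + sqrt(3)y/2) + (x/2 + sqrt(3)y/2)^2 = sqrt(3)x^2/4 + x^2 + xy/2 - sqrt(3)y^2/4 + y^2   [differs from x^2 + xy + y^2: not invariant]
(B) x^2 + y^2  ->  (sqrt(3)x/2 - y/2)^2 + (x/2 + sqrt(3)y/2)^2 = x^2 + y^2   [equals x^2 + y^2: invariant]
(C) xy  ->  (sqrt(3)x/2 - y/2)(x/2 + sqrt(3)y/2) = sqrt(3)x^2/4 + xy/2 - sqrt(3)y^2/4   [differs from xy: not invariant]
(D) x^2 - y^2  ->  (sqrt(3)x/2 - y/2)^2 - (x/2 + sqrt(3)y/2)^2 = x^2/2 - sqrt(3)xy - y^2/2   [differs from x^2 - y^2: not invariant]

Only option (B), x^2 + y^2, is unchanged by the transformation.
x^2 + y^2 is the squared distance from the origin, which rotations preserve.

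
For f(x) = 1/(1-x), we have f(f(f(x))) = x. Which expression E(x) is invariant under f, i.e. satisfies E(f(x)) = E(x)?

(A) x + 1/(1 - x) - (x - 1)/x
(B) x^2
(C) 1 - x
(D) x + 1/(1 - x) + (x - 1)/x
D

Replace x by f(x) = 1/(1 - x) in each option and simplify. As a quick numerical cross-check, also compare E(5) with E(f(5)) = E(-1/4).

(A) x + 1/(1 - x) - (x - 1)/x  ->  (1/(1 - x)) + 1/(1 - (1/(1 - x))) - ((1/(1 - x)) - 1)/(1/(1 - x)) = (x^2(1 - x) - x + (x - 1)^2)/(x(x - 1)); check: E(5) = 79/20 but E(-1/4) = -89/20.   [not invariant]
(B) x^2  ->  (1/(1 - x))^2 = (x - 1)^(-2); check: E(5) = 25 but E(-1/4) = 1/16.   [not invariant]
(C) 1 - x  ->  1 - (1/(1 - x)) = x/(x - 1); check: E(5) = -4 but E(-1/4) = 5/4.   [not invariant]
(D) x + 1/(1 - x) + (x - 1)/x  ->  (1/(1 - x)) + 1/(1 - (1/(1 - x))) + ((1/(1 - x)) - 1)/(1/(1 - x)), which simplifies back to x + 1/(1 - x) + (x - 1)/x; check: E(5) = 111/20, E(-1/4) = 111/20.   [invariant]

Only (D) is unchanged. Indeed f(f(x)) = 1/(1 - 1/(1-x)) = (1-x)/(-x) = (x-1)/x, so E(x) = x + f(x) + f(f(x)) is the sum over the whole 3-cycle; applying f just permutes the three terms cyclically (x -> f(x) -> f(f(x)) -> x), leaving the sum unchanged.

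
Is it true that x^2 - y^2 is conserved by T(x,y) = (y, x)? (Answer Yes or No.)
No

Substitute T(x,y) = (y, x) into the expression and compare with the original.

Original: x^2 - y^2
After applying T: (y)^2 - (x)^2 = -x^2 + y^2

This differs from the original x^2 - y^2 (difference: -2x^2 + 2y^2), so the expression is NOT invariant.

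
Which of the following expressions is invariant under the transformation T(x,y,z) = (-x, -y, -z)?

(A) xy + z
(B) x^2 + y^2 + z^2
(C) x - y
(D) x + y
B

Apply T(x,y,z) = (-x, -y, -z) to each option, i.e. replace (x, y, z) by the transformed coordinates.
Substitute the transformed coordinates into each option and compare with the original:
(A) xy + z  ->  (-x)(-y) + (-z) = xy - z   [differs from xy + z: not invariant]
(B) x^2 + y^2 + z^2  ->  (-x)^2 + (-y)^2 + (-z)^2 = x^2 + y^2 + z^2   [equals x^2 + y^2 + z^2: invariant]
(C) x - y  ->  (-x) - (-y) = -x + y   [differs from x - y: not invariant]
(D) x + y  ->  (-x) + (-y) = -x - y   [differs from x + y: not invariant]

Only option (B), x^2 + y^2 + z^2, is unchanged by the transformation.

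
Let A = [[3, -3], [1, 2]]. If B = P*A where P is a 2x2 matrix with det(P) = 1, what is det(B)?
9

By the multiplicative property of determinants, det(B) = det(P*A) = det(P) * det(A) = det(A),
so the determinant is invariant under multiplication by any determinant-1 matrix; we just need det(A).

det(A) = (3)(2) - (-3)(1) = 6 - (-3) = 9

Therefore det(B) = 1 * 9 = 9.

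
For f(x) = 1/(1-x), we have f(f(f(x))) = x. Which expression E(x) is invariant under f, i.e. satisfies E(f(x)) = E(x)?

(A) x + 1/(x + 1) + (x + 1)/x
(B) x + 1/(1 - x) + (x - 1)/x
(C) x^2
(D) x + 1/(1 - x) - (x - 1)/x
B

Replace x by f(x) = 1/(1 - x) in each option and simplify. As a quick numerical cross-check, also compare E(5) with E(f(5)) = E(-1/4).

(A) x + 1/(x + 1) + (x + 1)/x  ->  (1/(1 - x)) + 1/((1/(1 - x)) + 1) + ((1/(1 - x)) + 1)/(1/(1 - x)) = (-x^3 + 6x^2 - 11x + 7)/(x^2 - 3x + 2); check: E(5) = 191/30 but E(-1/4) = -23/12.   [not invariant]
(B) x + 1/(1 - x) + (x - 1)/x  ->  (1/(1 - x)) + 1/(1 - (1/(1 - x))) + ((1/(1 - x)) - 1)/(1/(1 - x)), which simplifies back to x + 1/(1 - x) + (x - 1)/x; check: E(5) = 111/20, E(-1/4) = 111/20.   [invariant]
(C) x^2  ->  (1/(1 - x))^2 = (x - 1)^(-2); check: E(5) = 25 but E(-1/4) = 1/16.   [not invariant]
(D) x + 1/(1 - x) - (x - 1)/x  ->  (1/(1 - x)) + 1/(1 - (1/(1 - x))) - ((1/(1 - x)) - 1)/(1/(1 - x)) = (x^2(1 - x) - x + (x - 1)^2)/(x(x - 1)); check: E(5) = 79/20 but E(-1/4) = -89/20.   [not invariant]

Only (B) is unchanged. Indeed f(f(x)) = 1/(1 - 1/(1-x)) = (1-x)/(-x) = (x-1)/x, so E(x) = x + f(x) + f(f(x)) is the sum over the whole 3-cycle; applying f just permutes the three terms cyclically (x -> f(x) -> f(f(x)) -> x), leaving the sum unchanged.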